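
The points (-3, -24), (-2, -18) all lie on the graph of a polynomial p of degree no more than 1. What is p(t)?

p(t) = 6t - 6

Write p(t) = at + b. Substituting each data point gives a linear system:
  -3a + b = -24
  -2a + b = -18
Solving the system yields a = 6, b = -6.
So p(t) = 6t - 6.
Check: p(-3) = -24. ✓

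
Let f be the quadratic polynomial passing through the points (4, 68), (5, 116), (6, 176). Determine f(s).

f(s) = 6s^2 - 6s - 4

Using the Lagrange interpolation formula with nodes 4, 5, 6:
  L_0(s) = (s - 5)(s - 6) / 2
  L_1(s) = (s - 4)(s - 6) / -1
  L_2(s) = (s - 4)(s - 5) / 2
Then f(s) = 68·L_0(s) + 116·L_1(s) + 176·L_2(s).
Expanding and collecting terms gives f(s) = 6s^2 - 6s - 4.
Check: f(4) = 68. ✓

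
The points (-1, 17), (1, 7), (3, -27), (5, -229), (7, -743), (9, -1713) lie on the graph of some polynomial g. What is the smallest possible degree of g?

Forward differences of the values at t = -1, 1, 3, 5, 7, 9:
  g  : 17  7  -27  -229  -743  -1713
  Δ  : -10  -34  -202  -514  -970
  Δ^2: -24  -168  -312  -456
  Δ^3: -144  -144  -144
  Δ^4: 0  0
  Δ^5: 0
The third differences are constant (-144) and nonzero, while all higher differences vanish, so the minimal degree is 3.

3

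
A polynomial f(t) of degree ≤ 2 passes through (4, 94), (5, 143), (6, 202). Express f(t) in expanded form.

Using the Lagrange interpolation formula with nodes 4, 5, 6:
  L_0(t) = (t - 5)(t - 6) / 2
  L_1(t) = (t - 4)(t - 6) / -1
  L_2(t) = (t - 4)(t - 5) / 2
Then f(t) = 94·L_0(t) + 143·L_1(t) + 202·L_2(t).
Expanding and collecting terms gives f(t) = 5t^2 + 4t - 2.
Check: f(5) = 143. ✓

f(t) = 5t^2 + 4t - 2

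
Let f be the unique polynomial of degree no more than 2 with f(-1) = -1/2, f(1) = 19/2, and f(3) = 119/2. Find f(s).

f(s) = 5s^2 + 5s - 1/2

Write f(s) = as^2 + bs + c. Substituting each data point gives a linear system:
  a - b + c = -1/2
  a + b + c = 19/2
  9a + 3b + c = 119/2
Solving the system yields a = 5, b = 5, c = -1/2.
So f(s) = 5s^2 + 5s - 1/2.
Check: f(1) = 19/2. ✓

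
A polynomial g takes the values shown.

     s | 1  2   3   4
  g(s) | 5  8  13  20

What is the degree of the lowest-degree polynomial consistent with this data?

2

Forward differences of the values at s = 1, 2, 3, 4:
  g  : 5  8  13  20
  Δ  : 3  5  7
  Δ^2: 2  2
  Δ^3: 0
The second differences are constant (2) and nonzero, while all higher differences vanish, so the minimal degree is 2.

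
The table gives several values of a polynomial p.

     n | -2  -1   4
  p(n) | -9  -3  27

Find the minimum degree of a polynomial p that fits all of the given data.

1

Divided differences on the nodes -2, -1, 4:
  order 0: -9  -3  27
  order 1: 6  6
  order 2: 0
The order-1 divided differences are all 6 (nonzero) and every higher order vanishes, so the data lies on a polynomial of degree exactly 1.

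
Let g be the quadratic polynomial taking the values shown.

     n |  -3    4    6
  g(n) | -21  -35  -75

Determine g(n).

Write g(n) = an^2 + bn + c. Substituting each data point gives a linear system:
  9a - 3b + c = -21
  16a + 4b + c = -35
  36a + 6b + c = -75
Solving the system yields a = -2, b = 0, c = -3.
So g(n) = -2n^2 - 3.
Check: g(6) = -75. ✓

g(n) = -2n^2 - 3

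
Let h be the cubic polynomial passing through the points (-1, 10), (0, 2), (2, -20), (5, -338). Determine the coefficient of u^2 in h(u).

Write h(u) = au^3 + bu^2 + cu + d. Substituting each data point gives a linear system:
  -a + b - c + d = 10
  d = 2
  8a + 4b + 2c + d = -20
  125a + 25b + 5c + d = -338
Solving the system yields a = -3, b = 2, c = -3, d = 2.
So h(u) = -3u^3 + 2u^2 - 3u + 2.
The coefficient of u^2 is 2.

2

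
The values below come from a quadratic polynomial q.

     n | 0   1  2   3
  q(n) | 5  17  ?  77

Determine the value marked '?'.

41

The 3 known points determine the degree-2 polynomial uniquely.
Write q(n) = an^2 + bn + c. Substituting each data point gives a linear system:
  c = 5
  a + b + c = 17
  9a + 3b + c = 77
Solving the system yields a = 6, b = 6, c = 5.
So q(n) = 6n^2 + 6n + 5.
Then q(2) = 41.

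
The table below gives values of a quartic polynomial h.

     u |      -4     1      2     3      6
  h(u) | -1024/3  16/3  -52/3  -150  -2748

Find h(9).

Write h(u) = au^4 + bu^3 + cu^2 + du + e. Substituting each data point gives a linear system:
  256a - 64b + 16c - 4d + e = -1024/3
  a + b + c + d + e = 16/3
  16a + 8b + 4c + 2d + e = -52/3
  81a + 27b + 9c + 3d + e = -150
  1296a + 216b + 36c + 6d + e = -2748
Solving the system yields a = -2, b = -5/3, c = 5, d = 4, e = 0.
So h(u) = -2u^4 - (5/3)u^3 + 5u^2 + 4u.
Then h(9) = -13896.

-13896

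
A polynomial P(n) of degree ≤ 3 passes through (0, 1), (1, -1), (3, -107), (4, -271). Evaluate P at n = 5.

-549

Write P(n) = an^3 + bn^2 + cn + d. Substituting each data point gives a linear system:
  d = 1
  a + b + c + d = -1
  27a + 9b + 3c + d = -107
  64a + 16b + 4c + d = -271
Solving the system yields a = -5, b = 3, c = 0, d = 1.
So P(n) = -5n^3 + 3n^2 + 1.
Then P(5) = -549.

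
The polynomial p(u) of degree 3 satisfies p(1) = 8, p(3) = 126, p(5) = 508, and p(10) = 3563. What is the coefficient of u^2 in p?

Write p(u) = au^3 + bu^2 + cu + d. Substituting each data point gives a linear system:
  a + b + c + d = 8
  27a + 9b + 3c + d = 126
  125a + 25b + 5c + d = 508
  1000a + 100b + 10c + d = 3563
Solving the system yields a = 3, b = 6, c = -4, d = 3.
So p(u) = 3u^3 + 6u^2 - 4u + 3.
The coefficient of u^2 is 6.

6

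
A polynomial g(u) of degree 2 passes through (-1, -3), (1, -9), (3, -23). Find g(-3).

Write g(u) = au^2 + bu + c. Substituting each data point gives a linear system:
  a - b + c = -3
  a + b + c = -9
  9a + 3b + c = -23
Solving the system yields a = -1, b = -3, c = -5.
So g(u) = -u² - 3u - 5.
Then g(-3) = -5.

-5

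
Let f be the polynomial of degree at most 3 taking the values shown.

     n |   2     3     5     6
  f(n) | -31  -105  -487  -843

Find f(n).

f(n) = -4n^3 + n^2 - 3n + 3

Write f(n) = an^3 + bn^2 + cn + d. Substituting each data point gives a linear system:
  8a + 4b + 2c + d = -31
  27a + 9b + 3c + d = -105
  125a + 25b + 5c + d = -487
  216a + 36b + 6c + d = -843
Solving the system yields a = -4, b = 1, c = -3, d = 3.
So f(n) = -4n^3 + n^2 - 3n + 3.
Check: f(5) = -487. ✓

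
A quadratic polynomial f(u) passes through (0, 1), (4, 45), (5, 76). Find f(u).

Using the Lagrange interpolation formula with nodes 0, 4, 5:
  L_0(u) = (u - 4)(u - 5) / 20
  L_1(u) = u(u - 5) / -4
  L_2(u) = u(u - 4) / 5
Then f(u) = 1·L_0(u) + 45·L_1(u) + 76·L_2(u).
Expanding and collecting terms gives f(u) = 4u² - 5u + 1.
Check: f(5) = 76. ✓

f(u) = 4u^2 - 5u + 1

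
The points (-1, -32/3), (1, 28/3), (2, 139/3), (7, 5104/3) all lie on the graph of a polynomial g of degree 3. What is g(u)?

Write g(u) = au^3 + bu^2 + cu + d. Substituting each data point gives a linear system:
  -a + b - c + d = -32/3
  a + b + c + d = 28/3
  8a + 4b + 2c + d = 139/3
  343a + 49b + 7c + d = 5104/3
Solving the system yields a = 5, b = -1, c = 5, d = 1/3.
So g(u) = 5u^3 - u^2 + 5u + 1/3.
Check: g(1) = 28/3. ✓

g(u) = 5u^3 - u^2 + 5u + 1/3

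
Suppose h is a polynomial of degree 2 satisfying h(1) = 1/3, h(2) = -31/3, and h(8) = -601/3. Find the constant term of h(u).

Write h(u) = au^2 + bu + c. Substituting each data point gives a linear system:
  a + b + c = 1/3
  4a + 2b + c = -31/3
  64a + 8b + c = -601/3
Solving the system yields a = -3, b = -5/3, c = 5.
So h(u) = -3u² - (5/3)u + 5.
The constant term is 5.

5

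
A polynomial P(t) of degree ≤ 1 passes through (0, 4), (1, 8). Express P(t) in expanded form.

P(t) = 4t + 4

Write P(t) = at + b. Substituting each data point gives a linear system:
  b = 4
  a + b = 8
Solving the system yields a = 4, b = 4.
So P(t) = 4t + 4.
Check: P(0) = 4. ✓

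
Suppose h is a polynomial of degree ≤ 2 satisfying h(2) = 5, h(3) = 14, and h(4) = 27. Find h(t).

h(t) = 2t^2 - t - 1

Using the Lagrange interpolation formula with nodes 2, 3, 4:
  L_0(t) = (t - 3)(t - 4) / 2
  L_1(t) = (t - 2)(t - 4) / -1
  L_2(t) = (t - 2)(t - 3) / 2
Then h(t) = 5·L_0(t) + 14·L_1(t) + 27·L_2(t).
Expanding and collecting terms gives h(t) = 2t² - t - 1.
Check: h(4) = 27. ✓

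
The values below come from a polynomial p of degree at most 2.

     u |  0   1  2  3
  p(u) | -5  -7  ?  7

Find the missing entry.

On equispaced nodes a degree-2 polynomial has vanishing third forward difference, so
  - p(0) + 3·p(1) - 3·p(2) + p(3) = 0.
Substituting the known values and solving for p(2):
  -3·p(2) = 9
  p(2) = -3.

-3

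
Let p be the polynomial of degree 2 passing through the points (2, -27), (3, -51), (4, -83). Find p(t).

p(t) = -4t^2 - 4t - 3

Using the Lagrange interpolation formula with nodes 2, 3, 4:
  L_0(t) = (t - 3)(t - 4) / 2
  L_1(t) = (t - 2)(t - 4) / -1
  L_2(t) = (t - 2)(t - 3) / 2
Then p(t) = -27·L_0(t) - 51·L_1(t) - 83·L_2(t).
Expanding and collecting terms gives p(t) = -4t^2 - 4t - 3.
Check: p(2) = -27. ✓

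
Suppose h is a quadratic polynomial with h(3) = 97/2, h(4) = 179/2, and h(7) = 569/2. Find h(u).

h(u) = 6u^2 - u - 5/2

Using the Lagrange interpolation formula with nodes 3, 4, 7:
  L_0(u) = (u - 4)(u - 7) / 4
  L_1(u) = (u - 3)(u - 7) / -3
  L_2(u) = (u - 3)(u - 4) / 12
Then h(u) = 97/2·L_0(u) + 179/2·L_1(u) + 569/2·L_2(u).
Expanding and collecting terms gives h(u) = 6u² - u - 5/2.
Check: h(4) = 179/2. ✓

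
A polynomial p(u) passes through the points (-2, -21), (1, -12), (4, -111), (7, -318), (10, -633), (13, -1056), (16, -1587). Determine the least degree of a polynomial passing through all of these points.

2

Forward differences of the values at u = -2, 1, 4, 7, 10, 13, 16:
  p  : -21  -12  -111  -318  -633  -1056  -1587
  Δ  : 9  -99  -207  -315  -423  -531
  Δ^2: -108  -108  -108  -108  -108
  Δ^3: 0  0  0  0
  Δ^4: 0  0  0
  Δ^5: 0  0
  Δ^6: 0
The second differences are constant (-108) and nonzero, while all higher differences vanish, so the minimal degree is 2.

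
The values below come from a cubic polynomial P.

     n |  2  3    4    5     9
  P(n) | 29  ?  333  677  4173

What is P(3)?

129

The 4 known points determine the degree-3 polynomial uniquely.
Write P(n) = an^3 + bn^2 + cn + d. Substituting each data point gives a linear system:
  8a + 4b + 2c + d = 29
  64a + 16b + 4c + d = 333
  125a + 25b + 5c + d = 677
  729a + 81b + 9c + d = 4173
Solving the system yields a = 6, b = -2, c = -4, d = -3.
So P(n) = 6n^3 - 2n^2 - 4n - 3.
Then P(3) = 129.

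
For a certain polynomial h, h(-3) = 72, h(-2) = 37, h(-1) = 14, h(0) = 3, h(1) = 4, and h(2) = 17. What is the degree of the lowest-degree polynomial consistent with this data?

2

Forward differences of the values at u = -3, -2, -1, 0, 1, 2:
  h  : 72  37  14  3  4  17
  Δ  : -35  -23  -11  1  13
  Δ^2: 12  12  12  12
  Δ^3: 0  0  0
  Δ^4: 0  0
  Δ^5: 0
The second differences are constant (12) and nonzero, while all higher differences vanish, so the minimal degree is 2.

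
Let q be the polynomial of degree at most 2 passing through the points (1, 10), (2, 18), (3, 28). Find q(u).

q(u) = u^2 + 5u + 4

Write q(u) = au^2 + bu + c. Substituting each data point gives a linear system:
  a + b + c = 10
  4a + 2b + c = 18
  9a + 3b + c = 28
Solving the system yields a = 1, b = 5, c = 4.
So q(u) = u^2 + 5u + 4.
Check: q(2) = 18. ✓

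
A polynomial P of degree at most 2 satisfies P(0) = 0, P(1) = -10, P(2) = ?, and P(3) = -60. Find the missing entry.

-30

On equispaced nodes a degree-2 polynomial has vanishing third forward difference, so
  - P(0) + 3·P(1) - 3·P(2) + P(3) = 0.
Substituting the known values and solving for P(2):
  -3·P(2) = 90
  P(2) = -30.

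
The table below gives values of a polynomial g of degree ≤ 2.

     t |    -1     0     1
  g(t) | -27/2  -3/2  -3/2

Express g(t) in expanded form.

Write g(t) = at^2 + bt + c. Substituting each data point gives a linear system:
  a - b + c = -27/2
  c = -3/2
  a + b + c = -3/2
Solving the system yields a = -6, b = 6, c = -3/2.
So g(t) = -6t^2 + 6t - 3/2.
Check: g(0) = -3/2. ✓

g(t) = -6t^2 + 6t - 3/2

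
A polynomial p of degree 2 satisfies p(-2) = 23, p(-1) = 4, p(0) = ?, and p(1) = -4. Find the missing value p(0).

-5

The 3 known points determine the degree-2 polynomial uniquely.
Write p(u) = au^2 + bu + c. Substituting each data point gives a linear system:
  4a - 2b + c = 23
  a - b + c = 4
  a + b + c = -4
Solving the system yields a = 5, b = -4, c = -5.
So p(u) = 5u² - 4u - 5.
Then p(0) = -5.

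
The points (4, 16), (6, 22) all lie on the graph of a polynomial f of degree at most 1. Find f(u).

Write f(u) = au + b. Substituting each data point gives a linear system:
  4a + b = 16
  6a + b = 22
Solving the system yields a = 3, b = 4.
So f(u) = 3u + 4.
Check: f(4) = 16. ✓

f(u) = 3u + 4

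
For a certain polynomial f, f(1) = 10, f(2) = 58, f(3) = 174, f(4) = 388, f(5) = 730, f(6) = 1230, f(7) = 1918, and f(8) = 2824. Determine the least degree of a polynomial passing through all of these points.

Forward differences of the values at n = 1, 2, 3, 4, 5, 6, 7, 8:
  f  : 10  58  174  388  730  1230  1918  2824
  Δ  : 48  116  214  342  500  688  906
  Δ^2: 68  98  128  158  188  218
  Δ^3: 30  30  30  30  30
  Δ^4: 0  0  0  0
  Δ^5: 0  0  0
  Δ^6: 0  0
  Δ^7: 0
The third differences are constant (30) and nonzero, while all higher differences vanish, so the minimal degree is 3.

3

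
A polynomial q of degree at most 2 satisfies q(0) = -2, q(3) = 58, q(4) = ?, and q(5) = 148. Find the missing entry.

The 3 known points determine the degree-2 polynomial uniquely.
Write q(s) = as^2 + bs + c. Substituting each data point gives a linear system:
  c = -2
  9a + 3b + c = 58
  25a + 5b + c = 148
Solving the system yields a = 5, b = 5, c = -2.
So q(s) = 5s^2 + 5s - 2.
Then q(4) = 98.

98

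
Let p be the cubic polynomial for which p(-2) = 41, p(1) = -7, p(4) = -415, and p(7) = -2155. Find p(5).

Write p(t) = at^3 + bt^2 + ct + d. Substituting each data point gives a linear system:
  -8a + 4b - 2c + d = 41
  a + b + c + d = -7
  64a + 16b + 4c + d = -415
  343a + 49b + 7c + d = -2155
Solving the system yields a = -6, b = -2, c = 0, d = 1.
So p(t) = -6t^3 - 2t^2 + 1.
Then p(5) = -799.

-799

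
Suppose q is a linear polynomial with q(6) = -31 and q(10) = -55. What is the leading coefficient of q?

Write q(t) = at + b. Substituting each data point gives a linear system:
  6a + b = -31
  10a + b = -55
Solving the system yields a = -6, b = 5.
So q(t) = -6t + 5.
The leading coefficient is -6.

-6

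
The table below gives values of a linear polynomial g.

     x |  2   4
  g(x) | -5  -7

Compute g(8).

Using the Lagrange interpolation formula with nodes 2, 4:
  L_0(x) = (x - 4) / -2
  L_1(x) = (x - 2) / 2
Then g(x) = -5·L_0(x) - 7·L_1(x).
Expanding and collecting terms gives g(x) = -x - 3.
Evaluating at x = 8: g(8) = -11.

-11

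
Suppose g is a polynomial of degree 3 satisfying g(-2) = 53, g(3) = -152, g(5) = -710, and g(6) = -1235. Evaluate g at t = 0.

Using the Lagrange interpolation formula with nodes -2, 3, 5, 6:
  L_0(t) = (t - 3)(t - 5)(t - 6) / -280
  L_1(t) = (t + 2)(t - 5)(t - 6) / 30
  L_2(t) = (t + 2)(t - 3)(t - 6) / -14
  L_3(t) = (t + 2)(t - 3)(t - 5) / 24
Then g(t) = 53·L_0(t) - 152·L_1(t) - 710·L_2(t) - 1235·L_3(t).
Expanding and collecting terms gives g(t) = -6t³ + 2t² - t - 5.
Evaluating at t = 0: g(0) = -5.

-5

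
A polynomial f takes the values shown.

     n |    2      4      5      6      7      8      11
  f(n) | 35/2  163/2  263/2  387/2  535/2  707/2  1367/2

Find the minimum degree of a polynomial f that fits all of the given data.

2

Divided differences on the nodes 2, 4, 5, 6, 7, 8, 11:
  order 0: 35/2  163/2  263/2  387/2  535/2  707/2  1367/2
  order 1: 32  50  62  74  86  110
  order 2: 6  6  6  6  6
  order 3: 0  0  0  0
  order 4: 0  0  0
  order 5: 0  0
  order 6: 0
The order-2 divided differences are all 6 (nonzero) and every higher order vanishes, so the data lies on a polynomial of degree exactly 2.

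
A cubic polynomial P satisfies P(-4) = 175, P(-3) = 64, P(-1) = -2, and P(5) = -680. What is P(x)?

Write P(x) = ax^3 + bx^2 + cx + d. Substituting each data point gives a linear system:
  -64a + 16b - 4c + d = 175
  -27a + 9b - 3c + d = 64
  -a + b - c + d = -2
  125a + 25b + 5c + d = -680
Solving the system yields a = -4, b = -6, c = -5, d = -5.
So P(x) = -4x^3 - 6x^2 - 5x - 5.
Check: P(-3) = 64. ✓

P(x) = -4x^3 - 6x^2 - 5x - 5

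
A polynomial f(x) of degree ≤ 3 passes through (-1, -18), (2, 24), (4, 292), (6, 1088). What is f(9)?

3902

Using the Lagrange interpolation formula with nodes -1, 2, 4, 6:
  L_0(x) = (x - 2)(x - 4)(x - 6) / -105
  L_1(x) = (x + 1)(x - 4)(x - 6) / 24
  L_2(x) = (x + 1)(x - 2)(x - 6) / -20
  L_3(x) = (x + 1)(x - 2)(x - 4) / 56
Then f(x) = -18·L_0(x) + 24·L_1(x) + 292·L_2(x) + 1088·L_3(x).
Expanding and collecting terms gives f(x) = 6x^3 - 6x^2 + 2x - 4.
Evaluating at x = 9: f(9) = 3902.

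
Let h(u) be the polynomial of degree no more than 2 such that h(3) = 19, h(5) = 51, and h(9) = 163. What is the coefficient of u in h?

0

Write h(u) = au^2 + bu + c. Substituting each data point gives a linear system:
  9a + 3b + c = 19
  25a + 5b + c = 51
  81a + 9b + c = 163
Solving the system yields a = 2, b = 0, c = 1.
So h(u) = 2u^2 + 1.
The coefficient of u is 0.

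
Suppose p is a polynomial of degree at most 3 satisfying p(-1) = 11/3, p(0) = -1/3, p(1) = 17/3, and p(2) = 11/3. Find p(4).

Write p(n) = an^3 + bn^2 + cn + d. Substituting each data point gives a linear system:
  -a + b - c + d = 11/3
  d = -1/3
  a + b + c + d = 17/3
  8a + 4b + 2c + d = 11/3
Solving the system yields a = -3, b = 5, c = 4, d = -1/3.
So p(n) = -3n^3 + 5n^2 + 4n - 1/3.
Then p(4) = -289/3.

-289/3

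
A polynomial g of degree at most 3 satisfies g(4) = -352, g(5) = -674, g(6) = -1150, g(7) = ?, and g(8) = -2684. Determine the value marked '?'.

-1810

The 4 known points determine the degree-3 polynomial uniquely.
Write g(u) = au^3 + bu^2 + cu + d. Substituting each data point gives a linear system:
  64a + 16b + 4c + d = -352
  125a + 25b + 5c + d = -674
  216a + 36b + 6c + d = -1150
  512a + 64b + 8c + d = -2684
Solving the system yields a = -5, b = -2, c = 1, d = -4.
So g(u) = -5u^3 - 2u^2 + u - 4.
Then g(7) = -1810.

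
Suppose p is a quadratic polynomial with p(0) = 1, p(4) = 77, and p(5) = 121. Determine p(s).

Write p(s) = as^2 + bs + c. Substituting each data point gives a linear system:
  c = 1
  16a + 4b + c = 77
  25a + 5b + c = 121
Solving the system yields a = 5, b = -1, c = 1.
So p(s) = 5s^2 - s + 1.
Check: p(5) = 121. ✓

p(s) = 5s^2 - s + 1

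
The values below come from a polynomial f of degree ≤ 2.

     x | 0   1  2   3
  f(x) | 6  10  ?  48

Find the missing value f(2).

24

The 3 known points determine the degree-2 polynomial uniquely.
Write f(x) = ax^2 + bx + c. Substituting each data point gives a linear system:
  c = 6
  a + b + c = 10
  9a + 3b + c = 48
Solving the system yields a = 5, b = -1, c = 6.
So f(x) = 5x^2 - x + 6.
Then f(2) = 24.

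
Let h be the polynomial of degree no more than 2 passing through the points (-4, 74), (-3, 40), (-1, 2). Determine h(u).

Using the Lagrange interpolation formula with nodes -4, -3, -1:
  L_0(u) = (u + 3)(u + 1) / 3
  L_1(u) = (u + 4)(u + 1) / -2
  L_2(u) = (u + 4)(u + 3) / 6
Then h(u) = 74·L_0(u) + 40·L_1(u) + 2·L_2(u).
Expanding and collecting terms gives h(u) = 5u^2 + u - 2.
Check: h(-1) = 2. ✓

h(u) = 5u^2 + u - 2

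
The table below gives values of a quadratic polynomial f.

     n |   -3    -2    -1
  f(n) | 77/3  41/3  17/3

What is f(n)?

f(n) = 2n^2 - 2n + 5/3

Write f(n) = an^2 + bn + c. Substituting each data point gives a linear system:
  9a - 3b + c = 77/3
  4a - 2b + c = 41/3
  a - b + c = 17/3
Solving the system yields a = 2, b = -2, c = 5/3.
So f(n) = 2n^2 - 2n + 5/3.
Check: f(-3) = 77/3. ✓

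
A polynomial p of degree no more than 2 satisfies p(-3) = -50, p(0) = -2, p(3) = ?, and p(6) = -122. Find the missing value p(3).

-26

On equispaced nodes a degree-2 polynomial has vanishing third forward difference, so
  - p(-3) + 3·p(0) - 3·p(3) + p(6) = 0.
Substituting the known values and solving for p(3):
  -3·p(3) = 78
  p(3) = -26.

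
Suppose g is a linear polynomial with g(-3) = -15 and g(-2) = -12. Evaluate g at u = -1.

Using the Lagrange interpolation formula with nodes -3, -2:
  L_0(u) = (u + 2) / -1
  L_1(u) = (u + 3) / 1
Then g(u) = -15·L_0(u) - 12·L_1(u).
Expanding and collecting terms gives g(u) = 3u - 6.
Evaluating at u = -1: g(-1) = -9.

-9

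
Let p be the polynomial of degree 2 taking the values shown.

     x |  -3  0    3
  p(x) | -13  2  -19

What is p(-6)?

-64

Using the Lagrange interpolation formula with nodes -3, 0, 3:
  L_0(x) = x(x - 3) / 18
  L_1(x) = (x + 3)(x - 3) / -9
  L_2(x) = (x + 3)x / 18
Then p(x) = -13·L_0(x) + 2·L_1(x) - 19·L_2(x).
Expanding and collecting terms gives p(x) = -2x^2 - x + 2.
Evaluating at x = -6: p(-6) = -64.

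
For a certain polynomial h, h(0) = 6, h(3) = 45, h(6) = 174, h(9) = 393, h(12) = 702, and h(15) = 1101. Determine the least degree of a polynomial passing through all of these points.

2

Forward differences of the values at s = 0, 3, 6, 9, 12, 15:
  h  : 6  45  174  393  702  1101
  Δ  : 39  129  219  309  399
  Δ^2: 90  90  90  90
  Δ^3: 0  0  0
  Δ^4: 0  0
  Δ^5: 0
The second differences are constant (90) and nonzero, while all higher differences vanish, so the minimal degree is 2.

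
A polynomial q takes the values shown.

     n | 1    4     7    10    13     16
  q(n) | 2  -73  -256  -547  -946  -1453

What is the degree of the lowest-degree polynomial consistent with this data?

2

Forward differences of the values at n = 1, 4, 7, 10, 13, 16:
  q  : 2  -73  -256  -547  -946  -1453
  Δ  : -75  -183  -291  -399  -507
  Δ^2: -108  -108  -108  -108
  Δ^3: 0  0  0
  Δ^4: 0  0
  Δ^5: 0
The second differences are constant (-108) and nonzero, while all higher differences vanish, so the minimal degree is 2.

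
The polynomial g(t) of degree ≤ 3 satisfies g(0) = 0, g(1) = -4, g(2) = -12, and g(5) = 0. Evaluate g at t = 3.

-18

Using the Lagrange interpolation formula with nodes 0, 1, 2, 5:
  L_0(t) = (t - 1)(t - 2)(t - 5) / -10
  L_1(t) = t(t - 2)(t - 5) / 4
  L_2(t) = t(t - 1)(t - 5) / -6
  L_3(t) = t(t - 1)(t - 2) / 60
Then g(t) = 0·L_0(t) - 4·L_1(t) - 12·L_2(t) + 0·L_3(t).
Expanding and collecting terms gives g(t) = t^3 - 5t^2.
Evaluating at t = 3: g(3) = -18.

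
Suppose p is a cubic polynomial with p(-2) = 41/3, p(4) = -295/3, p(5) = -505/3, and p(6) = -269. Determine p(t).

Using the Lagrange interpolation formula with nodes -2, 4, 5, 6:
  L_0(t) = (t - 4)(t - 5)(t - 6) / -336
  L_1(t) = (t + 2)(t - 5)(t - 6) / 12
  L_2(t) = (t + 2)(t - 4)(t - 6) / -7
  L_3(t) = (t + 2)(t - 4)(t - 5) / 16
Then p(t) = 41/3·L_0(t) - 295/3·L_1(t) - 505/3·L_2(t) - 269·L_3(t).
Expanding and collecting terms gives p(t) = -t^3 - (1/3)t^2 - 6t - 5.
Check: p(5) = -505/3. ✓

p(t) = -t^3 - (1/3)t^2 - 6t - 5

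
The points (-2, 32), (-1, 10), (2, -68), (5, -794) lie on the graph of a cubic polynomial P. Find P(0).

Using the Lagrange interpolation formula with nodes -2, -1, 2, 5:
  L_0(t) = (t + 1)(t - 2)(t - 5) / -28
  L_1(t) = (t + 2)(t - 2)(t - 5) / 18
  L_2(t) = (t + 2)(t + 1)(t - 5) / -36
  L_3(t) = (t + 2)(t + 1)(t - 2) / 126
Then P(t) = 32·L_0(t) + 10·L_1(t) - 68·L_2(t) - 794·L_3(t).
Expanding and collecting terms gives P(t) = -5t^3 - 6t^2 - 5t + 6.
Evaluating at t = 0: P(0) = 6.

6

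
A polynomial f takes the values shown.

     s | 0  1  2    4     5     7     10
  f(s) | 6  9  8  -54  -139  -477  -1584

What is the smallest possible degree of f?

Divided differences on the nodes 0, 1, 2, 4, 5, 7, 10:
  order 0: 6  9  8  -54  -139  -477  -1584
  order 1: 3  -1  -31  -85  -169  -369
  order 2: -2  -10  -18  -28  -40
  order 3: -2  -2  -2  -2
  order 4: 0  0  0
  order 5: 0  0
  order 6: 0
The order-3 divided differences are all -2 (nonzero) and every higher order vanishes, so the data lies on a polynomial of degree exactly 3.

3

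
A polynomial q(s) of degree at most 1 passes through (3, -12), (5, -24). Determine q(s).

Write q(s) = as + b. Substituting each data point gives a linear system:
  3a + b = -12
  5a + b = -24
Solving the system yields a = -6, b = 6.
So q(s) = -6s + 6.
Check: q(3) = -12. ✓

q(s) = -6s + 6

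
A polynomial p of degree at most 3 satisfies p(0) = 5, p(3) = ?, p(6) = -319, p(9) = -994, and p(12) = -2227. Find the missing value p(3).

-40

On equispaced nodes a degree-3 polynomial has vanishing fourth forward difference, so
  p(0) - 4·p(3) + 6·p(6) - 4·p(9) + p(12) = 0.
Substituting the known values and solving for p(3):
  -4·p(3) = 160
  p(3) = -40.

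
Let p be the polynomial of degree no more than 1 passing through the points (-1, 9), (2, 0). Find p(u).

Write p(u) = au + b. Substituting each data point gives a linear system:
  -a + b = 9
  2a + b = 0
Solving the system yields a = -3, b = 6.
So p(u) = -3u + 6.
Check: p(2) = 0. ✓

p(u) = -3u + 6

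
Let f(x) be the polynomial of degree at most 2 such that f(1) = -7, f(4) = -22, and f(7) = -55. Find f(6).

Using the Lagrange interpolation formula with nodes 1, 4, 7:
  L_0(x) = (x - 4)(x - 7) / 18
  L_1(x) = (x - 1)(x - 7) / -9
  L_2(x) = (x - 1)(x - 4) / 18
Then f(x) = -7·L_0(x) - 22·L_1(x) - 55·L_2(x).
Expanding and collecting terms gives f(x) = -x^2 - 6.
Evaluating at x = 6: f(6) = -42.

-42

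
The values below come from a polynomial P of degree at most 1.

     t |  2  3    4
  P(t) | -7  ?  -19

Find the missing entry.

-13

On equispaced nodes a degree-1 polynomial has vanishing second forward difference, so
  P(2) - 2·P(3) + P(4) = 0.
Substituting the known values and solving for P(3):
  -2·P(3) = 26
  P(3) = -13.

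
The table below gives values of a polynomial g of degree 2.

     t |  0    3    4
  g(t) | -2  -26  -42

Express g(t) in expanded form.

g(t) = -2t^2 - 2t - 2

Write g(t) = at^2 + bt + c. Substituting each data point gives a linear system:
  c = -2
  9a + 3b + c = -26
  16a + 4b + c = -42
Solving the system yields a = -2, b = -2, c = -2.
So g(t) = -2t² - 2t - 2.
Check: g(4) = -42. ✓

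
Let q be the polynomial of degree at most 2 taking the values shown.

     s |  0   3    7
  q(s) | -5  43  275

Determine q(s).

Using the Lagrange interpolation formula with nodes 0, 3, 7:
  L_0(s) = (s - 3)(s - 7) / 21
  L_1(s) = s(s - 7) / -12
  L_2(s) = s(s - 3) / 28
Then q(s) = -5·L_0(s) + 43·L_1(s) + 275·L_2(s).
Expanding and collecting terms gives q(s) = 6s^2 - 2s - 5.
Check: q(3) = 43. ✓

q(s) = 6s^2 - 2s - 5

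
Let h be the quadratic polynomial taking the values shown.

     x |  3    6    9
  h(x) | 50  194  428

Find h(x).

Write h(x) = ax^2 + bx + c. Substituting each data point gives a linear system:
  9a + 3b + c = 50
  36a + 6b + c = 194
  81a + 9b + c = 428
Solving the system yields a = 5, b = 3, c = -4.
So h(x) = 5x^2 + 3x - 4.
Check: h(6) = 194. ✓

h(x) = 5x^2 + 3x - 4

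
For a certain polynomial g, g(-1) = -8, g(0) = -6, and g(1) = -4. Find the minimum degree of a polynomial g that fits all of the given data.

Forward differences of the values at n = -1, 0, 1:
  g  : -8  -6  -4
  Δ  : 2  2
  Δ^2: 0
The first differences are constant (2) and nonzero, while all higher differences vanish, so the minimal degree is 1.

1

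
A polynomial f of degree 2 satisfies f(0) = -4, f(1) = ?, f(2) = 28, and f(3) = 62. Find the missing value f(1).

On equispaced nodes a degree-2 polynomial has vanishing third forward difference, so
  - f(0) + 3·f(1) - 3·f(2) + f(3) = 0.
Substituting the known values and solving for f(1):
  3·f(1) = 18
  f(1) = 6.

6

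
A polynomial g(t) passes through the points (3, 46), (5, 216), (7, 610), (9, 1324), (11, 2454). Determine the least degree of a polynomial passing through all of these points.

Forward differences of the values at t = 3, 5, 7, 9, 11:
  g  : 46  216  610  1324  2454
  Δ  : 170  394  714  1130
  Δ^2: 224  320  416
  Δ^3: 96  96
  Δ^4: 0
The third differences are constant (96) and nonzero, while all higher differences vanish, so the minimal degree is 3.

3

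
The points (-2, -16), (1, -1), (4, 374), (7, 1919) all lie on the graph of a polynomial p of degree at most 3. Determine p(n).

p(n) = 5n^3 + 5n^2 - 5n - 6

Write p(n) = an^3 + bn^2 + cn + d. Substituting each data point gives a linear system:
  -8a + 4b - 2c + d = -16
  a + b + c + d = -1
  64a + 16b + 4c + d = 374
  343a + 49b + 7c + d = 1919
Solving the system yields a = 5, b = 5, c = -5, d = -6.
So p(n) = 5n^3 + 5n^2 - 5n - 6.
Check: p(1) = -1. ✓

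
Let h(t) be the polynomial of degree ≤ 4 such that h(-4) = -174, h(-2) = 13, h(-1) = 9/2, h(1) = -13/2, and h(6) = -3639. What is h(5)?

Using the Lagrange interpolation formula with nodes -4, -2, -1, 1, 6:
  L_0(t) = (t + 2)(t + 1)(t - 1)(t - 6) / 300
  L_1(t) = (t + 4)(t + 1)(t - 1)(t - 6) / -48
  L_2(t) = (t + 4)(t + 2)(t - 1)(t - 6) / 42
  L_3(t) = (t + 4)(t + 2)(t + 1)(t - 6) / -150
  L_4(t) = (t + 4)(t + 2)(t + 1)(t - 1) / 2800
Then h(t) = -174·L_0(t) + 13·L_1(t) + 9/2·L_2(t) - 13/2·L_3(t) - 3639·L_4(t).
Expanding and collecting terms gives h(t) = -2t^4 - 5t^3 + t^2 - (1/2)t.
Evaluating at t = 5: h(5) = -3705/2.

-3705/2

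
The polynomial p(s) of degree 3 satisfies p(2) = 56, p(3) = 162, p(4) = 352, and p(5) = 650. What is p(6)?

1080

Using the Lagrange interpolation formula with nodes 2, 3, 4, 5:
  L_0(s) = (s - 3)(s - 4)(s - 5) / -6
  L_1(s) = (s - 2)(s - 4)(s - 5) / 2
  L_2(s) = (s - 2)(s - 3)(s - 5) / -2
  L_3(s) = (s - 2)(s - 3)(s - 4) / 6
Then p(s) = 56·L_0(s) + 162·L_1(s) + 352·L_2(s) + 650·L_3(s).
Expanding and collecting terms gives p(s) = 4s^3 + 6s^2.
Evaluating at s = 6: p(6) = 1080.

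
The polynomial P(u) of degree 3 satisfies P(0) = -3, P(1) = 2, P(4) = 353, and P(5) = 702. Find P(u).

Using the Lagrange interpolation formula with nodes 0, 1, 4, 5:
  L_0(u) = (u - 1)(u - 4)(u - 5) / -20
  L_1(u) = u(u - 4)(u - 5) / 12
  L_2(u) = u(u - 1)(u - 5) / -12
  L_3(u) = u(u - 1)(u - 4) / 20
Then P(u) = -3·L_0(u) + 2·L_1(u) + 353·L_2(u) + 702·L_3(u).
Expanding and collecting terms gives P(u) = 6u^3 - 2u^2 + u - 3.
Check: P(0) = -3. ✓

P(u) = 6u^3 - 2u^2 + u - 3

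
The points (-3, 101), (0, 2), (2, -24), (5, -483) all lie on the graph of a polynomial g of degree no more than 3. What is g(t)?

Write g(t) = at^3 + bt^2 + ct + d. Substituting each data point gives a linear system:
  -27a + 9b - 3c + d = 101
  d = 2
  8a + 4b + 2c + d = -24
  125a + 25b + 5c + d = -483
Solving the system yields a = -4, b = 0, c = 3, d = 2.
So g(t) = -4t^3 + 3t + 2.
Check: g(-3) = 101. ✓

g(t) = -4t^3 + 3t + 2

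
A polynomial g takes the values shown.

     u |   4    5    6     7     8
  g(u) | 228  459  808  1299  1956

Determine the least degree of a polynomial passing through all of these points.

3

Forward differences of the values at u = 4, 5, 6, 7, 8:
  g  : 228  459  808  1299  1956
  Δ  : 231  349  491  657
  Δ^2: 118  142  166
  Δ^3: 24  24
  Δ^4: 0
The third differences are constant (24) and nonzero, while all higher differences vanish, so the minimal degree is 3.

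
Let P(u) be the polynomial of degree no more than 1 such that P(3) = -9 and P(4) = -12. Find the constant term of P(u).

0

Write P(u) = au + b. Substituting each data point gives a linear system:
  3a + b = -9
  4a + b = -12
Solving the system yields a = -3, b = 0.
So P(u) = -3u.
The constant term is 0.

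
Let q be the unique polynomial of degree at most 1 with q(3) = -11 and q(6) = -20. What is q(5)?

-17

Write q(n) = an + b. Substituting each data point gives a linear system:
  3a + b = -11
  6a + b = -20
Solving the system yields a = -3, b = -2.
So q(n) = -3n - 2.
Then q(5) = -17.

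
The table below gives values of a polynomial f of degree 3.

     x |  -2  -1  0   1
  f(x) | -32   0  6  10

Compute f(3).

Using the Lagrange interpolation formula with nodes -2, -1, 0, 1:
  L_0(x) = (x + 1)x(x - 1) / -6
  L_1(x) = (x + 2)x(x - 1) / 2
  L_2(x) = (x + 2)(x + 1)(x - 1) / -2
  L_3(x) = (x + 2)(x + 1)x / 6
Then f(x) = -32·L_0(x) + 0·L_1(x) + 6·L_2(x) + 10·L_3(x).
Expanding and collecting terms gives f(x) = 4x^3 - x^2 + x + 6.
Evaluating at x = 3: f(3) = 108.

108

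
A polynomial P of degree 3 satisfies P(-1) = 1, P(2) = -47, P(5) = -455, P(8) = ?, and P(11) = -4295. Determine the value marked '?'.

-1709

The 4 known points determine the degree-3 polynomial uniquely.
Write P(s) = as^3 + bs^2 + cs + d. Substituting each data point gives a linear system:
  -a + b - c + d = 1
  8a + 4b + 2c + d = -47
  125a + 25b + 5c + d = -455
  1331a + 121b + 11c + d = -4295
Solving the system yields a = -3, b = -2, c = -5, d = -5.
So P(s) = -3s³ - 2s² - 5s - 5.
Then P(8) = -1709.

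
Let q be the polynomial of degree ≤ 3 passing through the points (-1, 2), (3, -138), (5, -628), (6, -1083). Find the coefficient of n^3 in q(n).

-5

Write q(n) = an^3 + bn^2 + cn + d. Substituting each data point gives a linear system:
  -a + b - c + d = 2
  27a + 9b + 3c + d = -138
  125a + 25b + 5c + d = -628
  216a + 36b + 6c + d = -1083
Solving the system yields a = -5, b = 0, c = 0, d = -3.
So q(n) = -5n^3 - 3.
The leading coefficient is -5.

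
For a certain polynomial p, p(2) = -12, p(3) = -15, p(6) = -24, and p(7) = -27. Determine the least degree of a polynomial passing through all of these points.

Divided differences on the nodes 2, 3, 6, 7:
  order 0: -12  -15  -24  -27
  order 1: -3  -3  -3
  order 2: 0  0
  order 3: 0
The order-1 divided differences are all -3 (nonzero) and every higher order vanishes, so the data lies on a polynomial of degree exactly 1.

1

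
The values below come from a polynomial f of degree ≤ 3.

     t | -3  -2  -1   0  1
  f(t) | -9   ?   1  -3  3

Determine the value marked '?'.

3

On equispaced nodes a degree-3 polynomial has vanishing fourth forward difference, so
  f(-3) - 4·f(-2) + 6·f(-1) - 4·f(0) + f(1) = 0.
Substituting the known values and solving for f(-2):
  -4·f(-2) = -12
  f(-2) = 3.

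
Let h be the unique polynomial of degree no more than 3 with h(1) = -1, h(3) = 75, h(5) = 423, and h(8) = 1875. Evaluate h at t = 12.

Write h(t) = at^3 + bt^2 + ct + d. Substituting each data point gives a linear system:
  a + b + c + d = -1
  27a + 9b + 3c + d = 75
  125a + 25b + 5c + d = 423
  512a + 64b + 8c + d = 1875
Solving the system yields a = 4, b = -2, c = -6, d = 3.
So h(t) = 4t^3 - 2t^2 - 6t + 3.
Then h(12) = 6555.

6555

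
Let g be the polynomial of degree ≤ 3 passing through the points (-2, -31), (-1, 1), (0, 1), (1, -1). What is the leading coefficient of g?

Write g(t) = at^3 + bt^2 + ct + d. Substituting each data point gives a linear system:
  -8a + 4b - 2c + d = -31
  -a + b - c + d = 1
  d = 1
  a + b + c + d = -1
Solving the system yields a = 5, b = -1, c = -6, d = 1.
So g(t) = 5t^3 - t^2 - 6t + 1.
The leading coefficient is 5.

5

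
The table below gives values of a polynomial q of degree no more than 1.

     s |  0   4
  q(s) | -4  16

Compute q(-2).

-14

Using the Lagrange interpolation formula with nodes 0, 4:
  L_0(s) = (s - 4) / -4
  L_1(s) = s / 4
Then q(s) = -4·L_0(s) + 16·L_1(s).
Expanding and collecting terms gives q(s) = 5s - 4.
Evaluating at s = -2: q(-2) = -14.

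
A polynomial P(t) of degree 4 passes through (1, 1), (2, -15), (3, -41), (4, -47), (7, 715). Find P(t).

P(t) = t^4 - 5t^3 + 4t + 1

Write P(t) = at^4 + bt^3 + ct^2 + dt + e. Substituting each data point gives a linear system:
  a + b + c + d + e = 1
  16a + 8b + 4c + 2d + e = -15
  81a + 27b + 9c + 3d + e = -41
  256a + 64b + 16c + 4d + e = -47
  2401a + 343b + 49c + 7d + e = 715
Solving the system yields a = 1, b = -5, c = 0, d = 4, e = 1.
So P(t) = t⁴ - 5t³ + 4t + 1.
Check: P(3) = -41. ✓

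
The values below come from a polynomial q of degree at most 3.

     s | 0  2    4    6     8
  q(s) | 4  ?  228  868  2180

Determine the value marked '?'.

The 4 known points determine the degree-3 polynomial uniquely.
Write q(s) = as^3 + bs^2 + cs + d. Substituting each data point gives a linear system:
  d = 4
  64a + 16b + 4c + d = 228
  216a + 36b + 6c + d = 868
  512a + 64b + 8c + d = 2180
Solving the system yields a = 5, b = -6, c = 0, d = 4.
So q(s) = 5s^3 - 6s^2 + 4.
Then q(2) = 20.

20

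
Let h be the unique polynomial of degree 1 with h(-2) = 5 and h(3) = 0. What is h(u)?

Write h(u) = au + b. Substituting each data point gives a linear system:
  -2a + b = 5
  3a + b = 0
Solving the system yields a = -1, b = 3.
So h(u) = -u + 3.
Check: h(-2) = 5. ✓

h(u) = -u + 3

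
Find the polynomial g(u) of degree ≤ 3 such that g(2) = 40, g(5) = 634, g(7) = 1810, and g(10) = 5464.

Using the Lagrange interpolation formula with nodes 2, 5, 7, 10:
  L_0(u) = (u - 5)(u - 7)(u - 10) / -120
  L_1(u) = (u - 2)(u - 7)(u - 10) / 30
  L_2(u) = (u - 2)(u - 5)(u - 10) / -30
  L_3(u) = (u - 2)(u - 5)(u - 7) / 120
Then g(u) = 40·L_0(u) + 634·L_1(u) + 1810·L_2(u) + 5464·L_3(u).
Expanding and collecting terms gives g(u) = 6u^3 - 6u^2 + 6u + 4.
Check: g(7) = 1810. ✓

g(u) = 6u^3 - 6u^2 + 6u + 4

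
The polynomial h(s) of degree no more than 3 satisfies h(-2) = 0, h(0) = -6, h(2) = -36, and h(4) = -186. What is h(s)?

h(s) = -2s^3 - 3s^2 - s - 6

Using the Lagrange interpolation formula with nodes -2, 0, 2, 4:
  L_0(s) = s(s - 2)(s - 4) / -48
  L_1(s) = (s + 2)(s - 2)(s - 4) / 16
  L_2(s) = (s + 2)s(s - 4) / -16
  L_3(s) = (s + 2)s(s - 2) / 48
Then h(s) = 0·L_0(s) - 6·L_1(s) - 36·L_2(s) - 186·L_3(s).
Expanding and collecting terms gives h(s) = -2s³ - 3s² - s - 6.
Check: h(-2) = 0. ✓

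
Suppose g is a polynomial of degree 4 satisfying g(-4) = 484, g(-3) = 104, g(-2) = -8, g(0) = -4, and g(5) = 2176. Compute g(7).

8074

Write g(n) = an^4 + bn^3 + cn^2 + dn + e. Substituting each data point gives a linear system:
  256a - 64b + 16c - 4d + e = 484
  81a - 27b + 9c - 3d + e = 104
  16a - 8b + 4c - 2d + e = -8
  e = -4
  625a + 125b + 25c + 5d + e = 2176
Solving the system yields a = 3, b = 3, c = -4, d = 6, e = -4.
So g(n) = 3n^4 + 3n^3 - 4n^2 + 6n - 4.
Then g(7) = 8074.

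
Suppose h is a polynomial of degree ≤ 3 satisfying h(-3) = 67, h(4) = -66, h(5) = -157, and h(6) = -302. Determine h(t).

Write h(t) = at^3 + bt^2 + ct + d. Substituting each data point gives a linear system:
  -27a + 9b - 3c + d = 67
  64a + 16b + 4c + d = -66
  125a + 25b + 5c + d = -157
  216a + 36b + 6c + d = -302
Solving the system yields a = -2, b = 3, c = 4, d = -2.
So h(t) = -2t^3 + 3t^2 + 4t - 2.
Check: h(4) = -66. ✓

h(t) = -2t^3 + 3t^2 + 4t - 2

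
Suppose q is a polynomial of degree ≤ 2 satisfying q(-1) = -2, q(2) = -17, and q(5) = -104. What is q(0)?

Forward differences of the values at n = -1, 2, 5:
  q  : -2  -17  -104
  Δ  : -15  -87
  Δ^2: -72
The second differences are constant, confirming degree 2.
Interpolating (Newton forward form) and evaluating at n = 0 gives q(0) = 1.

1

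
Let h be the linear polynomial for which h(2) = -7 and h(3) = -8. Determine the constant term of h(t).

Write h(t) = at + b. Substituting each data point gives a linear system:
  2a + b = -7
  3a + b = -8
Solving the system yields a = -1, b = -5.
So h(t) = -t - 5.
The constant term is -5.

-5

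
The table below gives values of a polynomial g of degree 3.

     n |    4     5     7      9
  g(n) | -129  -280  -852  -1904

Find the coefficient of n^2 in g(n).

3

Write g(n) = an^3 + bn^2 + cn + d. Substituting each data point gives a linear system:
  64a + 16b + 4c + d = -129
  125a + 25b + 5c + d = -280
  343a + 49b + 7c + d = -852
  729a + 81b + 9c + d = -1904
Solving the system yields a = -3, b = 3, c = 5, d = -5.
So g(n) = -3n^3 + 3n^2 + 5n - 5.
The coefficient of n^2 is 3.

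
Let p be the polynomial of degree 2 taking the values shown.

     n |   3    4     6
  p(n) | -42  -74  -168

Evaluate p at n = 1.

Using the Lagrange interpolation formula with nodes 3, 4, 6:
  L_0(n) = (n - 4)(n - 6) / 3
  L_1(n) = (n - 3)(n - 6) / -2
  L_2(n) = (n - 3)(n - 4) / 6
Then p(n) = -42·L_0(n) - 74·L_1(n) - 168·L_2(n).
Expanding and collecting terms gives p(n) = -5n² + 3n - 6.
Evaluating at n = 1: p(1) = -8.

-8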